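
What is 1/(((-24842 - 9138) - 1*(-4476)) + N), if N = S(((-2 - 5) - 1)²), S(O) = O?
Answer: -1/29440 ≈ -3.3967e-5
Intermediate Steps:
N = 64 (N = ((-2 - 5) - 1)² = (-7 - 1)² = (-8)² = 64)
1/(((-24842 - 9138) - 1*(-4476)) + N) = 1/(((-24842 - 9138) - 1*(-4476)) + 64) = 1/((-33980 + 4476) + 64) = 1/(-29504 + 64) = 1/(-29440) = -1/29440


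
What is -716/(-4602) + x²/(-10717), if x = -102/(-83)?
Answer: 26406990250/169881479313 ≈ 0.15544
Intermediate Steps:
x = 102/83 (x = -102*(-1/83) = 102/83 ≈ 1.2289)
-716/(-4602) + x²/(-10717) = -716/(-4602) + (102/83)²/(-10717) = -716*(-1/4602) + (10404/6889)*(-1/10717) = 358/2301 - 10404/73829413 = 26406990250/169881479313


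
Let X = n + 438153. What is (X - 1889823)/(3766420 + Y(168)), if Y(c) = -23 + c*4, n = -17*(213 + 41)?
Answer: -1455988/3767069 ≈ -0.38650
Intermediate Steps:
n = -4318 (n = -17*254 = -4318)
Y(c) = -23 + 4*c
X = 433835 (X = -4318 + 438153 = 433835)
(X - 1889823)/(3766420 + Y(168)) = (433835 - 1889823)/(3766420 + (-23 + 4*168)) = -1455988/(3766420 + (-23 + 672)) = -1455988/(3766420 + 649) = -1455988/3767069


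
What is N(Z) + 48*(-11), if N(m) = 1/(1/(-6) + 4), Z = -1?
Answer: -12138/23 ≈ -527.74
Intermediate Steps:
N(m) = 6/23 (N(m) = 1/(-1/6 + 4) = 1/(23/6) = 6/23)
N(Z) + 48*(-11) = 6/23 + 48*(-11) = 6/23 - 528 = -12138/23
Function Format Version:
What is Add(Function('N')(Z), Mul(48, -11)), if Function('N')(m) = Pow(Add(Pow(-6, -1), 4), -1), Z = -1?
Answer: Rational(-12138, 23) ≈ -527.74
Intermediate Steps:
Function('N')(m) = Rational(6, 23) (Function('N')(m) = Pow(Add(Rational(-1, 6), 4), -1) = Pow(Rational(23, 6), -1) = Rational(6, 23))
Add(Function('N')(Z), Mul(48, -11)) = Add(Rational(6, 23), Mul(48, -11)) = Add(Rational(6, 23), -528) = Rational(-12138, 23)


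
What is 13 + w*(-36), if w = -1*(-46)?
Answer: -1643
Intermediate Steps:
w = 46
13 + w*(-36) = 13 + 46*(-36) = 13 - 1656 = -1643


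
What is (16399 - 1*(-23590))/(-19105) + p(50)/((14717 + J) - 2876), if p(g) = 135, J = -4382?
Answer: -295698776/142504195 ≈ -2.0750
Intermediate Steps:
(16399 - 1*(-23590))/(-19105) + p(50)/((14717 + J) - 2876) = (16399 - 1*(-23590))/(-19105) + 135/((14717 - 4382) - 2876) = (16399 + 23590)*(-1/19105) + 135/(10335 - 2876) = 39989*(-1/19105) + 135/7459 = -39989/19105 + 135*(1/7459) = -39989/19105 + 135/7459 = -295698776/142504195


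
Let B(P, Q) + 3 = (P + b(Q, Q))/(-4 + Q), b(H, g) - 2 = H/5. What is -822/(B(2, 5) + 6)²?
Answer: -411/32 ≈ -12.844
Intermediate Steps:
b(H, g) = 2 + H/5
B(P, Q) = -3 + (2 + P + Q/5)/(-4 + Q) (B(P, Q) = -3 + (P + (2 + Q/5))/(-4 + Q) = -3 + (2 + P + Q/5)/(-4 + Q))
-822/(B(2, 5) + 6)² = -822/((14 + 2 - 14/5*5)/(-4 + 5) + 6)² = -822/((14 + 2 - 14)/1 + 6)² = -822/(1*2 + 6)² = -822/(2 + 6)² = -822/(8²) = -822/64 = -822*1/64 = -411/32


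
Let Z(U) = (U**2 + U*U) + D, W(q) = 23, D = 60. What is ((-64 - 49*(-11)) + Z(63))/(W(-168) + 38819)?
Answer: 8473/38842 ≈ 0.21814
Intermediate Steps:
Z(U) = 60 + 2*U**2 (Z(U) = (U**2 + U*U) + 60 = (U**2 + U**2) + 60 = 2*U**2 + 60 = 60 + 2*U**2)
((-64 - 49*(-11)) + Z(63))/(W(-168) + 38819) = ((-64 - 49*(-11)) + (60 + 2*63**2))/(23 + 38819) = ((-64 + 539) + (60 + 2*3969))/38842 = (475 + (60 + 7938))*(1/38842) = (475 + 7998)*(1/38842) = 8473*(1/38842) = 8473/38842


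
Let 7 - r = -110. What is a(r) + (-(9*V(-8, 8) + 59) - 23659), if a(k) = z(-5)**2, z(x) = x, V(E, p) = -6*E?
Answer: -24125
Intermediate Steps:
r = 117 (r = 7 - 1*(-110) = 7 + 110 = 117)
a(k) = 25 (a(k) = (-5)**2 = 25)
a(r) + (-(9*V(-8, 8) + 59) - 23659) = 25 + (-(9*(-6*(-8)) + 59) - 23659) = 25 + (-(9*48 + 59) - 23659) = 25 + (-(432 + 59) - 23659) = 25 + (-1*491 - 23659) = 25 + (-491 - 23659) = 25 - 24150 = -24125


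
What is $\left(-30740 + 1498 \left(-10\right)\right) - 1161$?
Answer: $-46881$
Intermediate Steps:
$\left(-30740 + 1498 \left(-10\right)\right) - 1161 = \left(-30740 - 14980\right) - 1161 = -45720 - 1161 = -46881$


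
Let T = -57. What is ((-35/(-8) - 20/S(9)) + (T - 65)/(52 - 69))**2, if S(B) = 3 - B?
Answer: 36881329/166464 ≈ 221.56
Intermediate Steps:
((-35/(-8) - 20/S(9)) + (T - 65)/(52 - 69))**2 = ((-35/(-8) - 20/(3 - 1*9)) + (-57 - 65)/(52 - 69))**2 = ((-35*(-1/8) - 20/(3 - 9)) - 122/(-17))**2 = ((35/8 - 20/(-6)) - 122*(-1/17))**2 = ((35/8 - 20*(-1/6)) + 122/17)**2 = ((35/8 + 10/3) + 122/17)**2 = (185/24 + 122/17)**2 = (6073/408)**2 = 36881329/166464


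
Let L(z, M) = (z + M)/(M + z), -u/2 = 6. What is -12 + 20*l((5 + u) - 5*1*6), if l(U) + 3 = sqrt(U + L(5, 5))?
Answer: -72 + 120*I ≈ -72.0 + 120.0*I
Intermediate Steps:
u = -12 (u = -2*6 = -12)
L(z, M) = 1 (L(z, M) = (M + z)/(M + z) = 1)
l(U) = -3 + sqrt(1 + U) (l(U) = -3 + sqrt(U + 1) = -3 + sqrt(1 + U))
-12 + 20*l((5 + u) - 5*1*6) = -12 + 20*(-3 + sqrt(1 + ((5 - 12) - 5*1*6))) = -12 + 20*(-3 + sqrt(1 + (-7 - 5*6))) = -12 + 20*(-3 + sqrt(1 + (-7 - 30))) = -12 + 20*(-3 + sqrt(1 - 37)) = -12 + 20*(-3 + sqrt(-36)) = -12 + 20*(-3 + 6*I) = -12 + (-60 + 120*I) = -72 + 120*I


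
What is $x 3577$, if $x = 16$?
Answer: $57232$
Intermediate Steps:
$x 3577 = 16 \cdot 3577 = 57232$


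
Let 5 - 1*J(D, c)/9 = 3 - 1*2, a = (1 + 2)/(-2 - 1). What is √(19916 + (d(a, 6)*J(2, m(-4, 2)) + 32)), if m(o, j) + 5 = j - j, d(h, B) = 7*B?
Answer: 2*√5365 ≈ 146.49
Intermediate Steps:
a = -1 (a = 3/(-3) = 3*(-⅓) = -1)
m(o, j) = -5 (m(o, j) = -5 + (j - j) = -5 + 0 = -5)
J(D, c) = 36 (J(D, c) = 45 - 9*(3 - 1*2) = 45 - 9*(3 - 2) = 45 - 9*1 = 45 - 9 = 36)
√(19916 + (d(a, 6)*J(2, m(-4, 2)) + 32)) = √(19916 + ((7*6)*36 + 32)) = √(19916 + (42*36 + 32)) = √(19916 + (1512 + 32)) = √(19916 + 1544) = √21460 = 2*√5365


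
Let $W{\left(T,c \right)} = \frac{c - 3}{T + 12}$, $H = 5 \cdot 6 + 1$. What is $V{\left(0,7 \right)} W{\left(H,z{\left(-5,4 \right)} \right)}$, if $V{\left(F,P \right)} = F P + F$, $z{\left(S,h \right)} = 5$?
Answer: $0$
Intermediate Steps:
$V{\left(F,P \right)} = F + F P$
$H = 31$ ($H = 30 + 1 = 31$)
$W{\left(T,c \right)} = \frac{-3 + c}{12 + T}$
$V{\left(0,7 \right)} W{\left(H,z{\left(-5,4 \right)} \right)} = 0 \left(1 + 7\right) \frac{-3 + 5}{12 + 31} = 0 \cdot 8 \cdot \frac{1}{43} \cdot 2 = 0 \cdot \frac{1}{43} \cdot 2 = 0 \cdot \frac{2}{43} = 0$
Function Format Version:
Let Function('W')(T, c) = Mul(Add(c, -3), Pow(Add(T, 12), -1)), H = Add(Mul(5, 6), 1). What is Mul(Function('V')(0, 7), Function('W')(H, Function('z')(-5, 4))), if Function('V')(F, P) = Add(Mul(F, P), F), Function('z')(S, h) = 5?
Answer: 0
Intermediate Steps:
Function('V')(F, P) = Add(F, Mul(F, P))
H = 31 (H = Add(30, 1) = 31)
Function('W')(T, c) = Mul(Pow(Add(12, T), -1), Add(-3, c)) (Function('W')(T, c) = Mul(Add(-3, c), Pow(Add(12, T), -1)) = Mul(Pow(Add(12, T), -1), Add(-3, c)))
Mul(Function('V')(0, 7), Function('W')(H, Function('z')(-5, 4))) = Mul(Mul(0, Add(1, 7)), Mul(Pow(Add(12, 31), -1), Add(-3, 5))) = Mul(Mul(0, 8), Mul(Pow(43, -1), 2)) = Mul(0, Mul(Rational(1, 43), 2)) = Mul(0, Rational(2, 43)) = 0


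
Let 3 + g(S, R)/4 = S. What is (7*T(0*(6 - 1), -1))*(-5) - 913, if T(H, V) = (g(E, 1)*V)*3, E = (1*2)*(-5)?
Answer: -6373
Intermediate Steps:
E = -10 (E = 2*(-5) = -10)
g(S, R) = -12 + 4*S
T(H, V) = -156*V (T(H, V) = ((-12 + 4*(-10))*V)*3 = ((-12 - 40)*V)*3 = -52*V*3 = -156*V)
(7*T(0*(6 - 1), -1))*(-5) - 913 = (7*(-156*(-1)))*(-5) - 913 = (7*156)*(-5) - 913 = 1092*(-5) - 913 = -5460 - 913 = -6373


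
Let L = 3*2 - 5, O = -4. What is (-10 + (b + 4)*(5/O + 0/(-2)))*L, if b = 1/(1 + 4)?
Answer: -61/4 ≈ -15.250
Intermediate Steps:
b = ⅕ (b = 1/5 = ⅕ ≈ 0.20000)
L = 1 (L = 6 - 5 = 1)
(-10 + (b + 4)*(5/O + 0/(-2)))*L = (-10 + (⅕ + 4)*(5/(-4) + 0/(-2)))*1 = (-10 + 21*(5*(-¼) + 0*(-½))/5)*1 = (-10 + 21*(-5/4 + 0)/5)*1 = (-10 + (21/5)*(-5/4))*1 = (-10 - 21/4)*1 = -61/4*1 = -61/4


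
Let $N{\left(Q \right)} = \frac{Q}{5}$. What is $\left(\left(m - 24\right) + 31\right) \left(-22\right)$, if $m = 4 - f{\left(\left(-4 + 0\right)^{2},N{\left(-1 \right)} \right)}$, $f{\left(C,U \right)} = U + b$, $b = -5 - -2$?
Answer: $- \frac{1562}{5} \approx -312.4$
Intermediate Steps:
$N{\left(Q \right)} = \frac{Q}{5}$ ($N{\left(Q \right)} = Q \frac{1}{5} = \frac{Q}{5}$)
$b = -3$ ($b = -5 + 2 = -3$)
$f{\left(C,U \right)} = -3 + U$ ($f{\left(C,U \right)} = U - 3 = -3 + U$)
$m = \frac{36}{5}$ ($m = 4 - \left(-3 + \frac{1}{5} \left(-1\right)\right) = 4 - \left(-3 - \frac{1}{5}\right) = 4 - - \frac{16}{5} = 4 + \frac{16}{5} = \frac{36}{5} \approx 7.2$)
$\left(\left(m - 24\right) + 31\right) \left(-22\right) = \left(\left(\frac{36}{5} - 24\right) + 31\right) \left(-22\right) = \left(- \frac{84}{5} + 31\right) \left(-22\right) = \frac{71}{5} \left(-22\right) = - \frac{1562}{5}$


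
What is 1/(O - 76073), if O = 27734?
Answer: -1/48339 ≈ -2.0687e-5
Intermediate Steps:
1/(O - 76073) = 1/(27734 - 76073) = 1/(-48339) = -1/48339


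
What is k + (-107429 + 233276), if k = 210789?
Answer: 336636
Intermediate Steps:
k + (-107429 + 233276) = 210789 + (-107429 + 233276) = 210789 + 125847 = 336636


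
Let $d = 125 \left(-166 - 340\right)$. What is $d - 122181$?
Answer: $-185431$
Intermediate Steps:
$d = -63250$ ($d = 125 \left(-506\right) = -63250$)
$d - 122181 = -63250 - 122181 = -185431$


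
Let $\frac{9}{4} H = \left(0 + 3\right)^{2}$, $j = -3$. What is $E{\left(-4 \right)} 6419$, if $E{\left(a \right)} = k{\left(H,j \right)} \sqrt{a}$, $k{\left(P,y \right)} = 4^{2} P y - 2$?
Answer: $- 2490572 i \approx - 2.4906 \cdot 10^{6} i$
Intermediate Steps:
$H = 4$ ($H = \frac{4 \left(0 + 3\right)^{2}}{9} = \frac{4 \cdot 3^{2}}{9} = \frac{4}{9} \cdot 9 = 4$)
$k{\left(P,y \right)} = -2 + 16 P y$ ($k{\left(P,y \right)} = 16 P y - 2 = -2 + 16 P y$)
$E{\left(a \right)} = - 194 \sqrt{a}$ ($E{\left(a \right)} = \left(-2 + 16 \cdot 4 \left(-3\right)\right) \sqrt{a} = \left(-2 - 192\right) \sqrt{a} = - 194 \sqrt{a}$)
$E{\left(-4 \right)} 6419 = - 194 \sqrt{-4} \cdot 6419 = - 194 \cdot 2 i 6419 = - 388 i 6419 = - 2490572 i$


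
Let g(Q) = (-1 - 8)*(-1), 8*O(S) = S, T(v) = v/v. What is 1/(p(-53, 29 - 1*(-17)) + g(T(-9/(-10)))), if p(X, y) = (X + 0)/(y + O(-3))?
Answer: 365/2861 ≈ 0.12758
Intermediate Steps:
T(v) = 1
O(S) = S/8
g(Q) = 9 (g(Q) = -9*(-1) = 9)
p(X, y) = X/(-3/8 + y) (p(X, y) = (X + 0)/(y + (⅛)*(-3)) = X/(y - 3/8) = X/(-3/8 + y))
1/(p(-53, 29 - 1*(-17)) + g(T(-9/(-10)))) = 1/(8*(-53)/(-3 + 8*(29 - 1*(-17))) + 9) = 1/(8*(-53)/(-3 + 8*(29 + 17)) + 9) = 1/(8*(-53)/(-3 + 8*46) + 9) = 1/(8*(-53)/(-3 + 368) + 9) = 1/(8*(-53)/365 + 9) = 1/(8*(-53)*(1/365) + 9) = 1/(-424/365 + 9) = 1/(2861/365) = 365/2861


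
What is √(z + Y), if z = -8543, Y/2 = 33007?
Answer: √57471 ≈ 239.73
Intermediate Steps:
Y = 66014 (Y = 2*33007 = 66014)
√(z + Y) = √(-8543 + 66014) = √57471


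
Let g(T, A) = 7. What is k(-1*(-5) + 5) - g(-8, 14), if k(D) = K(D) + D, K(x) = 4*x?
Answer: 43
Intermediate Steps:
k(D) = 5*D (k(D) = 4*D + D = 5*D)
k(-1*(-5) + 5) - g(-8, 14) = 5*(-1*(-5) + 5) - 1*7 = 5*(5 + 5) - 7 = 5*10 - 7 = 50 - 7 = 43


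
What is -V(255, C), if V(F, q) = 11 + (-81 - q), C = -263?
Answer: -193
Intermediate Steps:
V(F, q) = -70 - q
-V(255, C) = -(-70 - 1*(-263)) = -(-70 + 263) = -1*193 = -193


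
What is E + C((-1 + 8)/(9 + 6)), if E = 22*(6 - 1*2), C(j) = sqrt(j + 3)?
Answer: 88 + 2*sqrt(195)/15 ≈ 89.862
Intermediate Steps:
C(j) = sqrt(3 + j)
E = 88 (E = 22*(6 - 2) = 22*4 = 88)
E + C((-1 + 8)/(9 + 6)) = 88 + sqrt(3 + (-1 + 8)/(9 + 6)) = 88 + sqrt(3 + 7/15) = 88 + sqrt(52/15) = 88 + 2*sqrt(195)/15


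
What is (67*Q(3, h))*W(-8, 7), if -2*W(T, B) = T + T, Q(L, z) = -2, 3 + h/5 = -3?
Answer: -1072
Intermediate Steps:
h = -30 (h = -15 + 5*(-3) = -15 - 15 = -30)
W(T, B) = -T (W(T, B) = -(T + T)/2 = -T)
(67*Q(3, h))*W(-8, 7) = (67*(-2))*(-1*(-8)) = -134*8 = -1072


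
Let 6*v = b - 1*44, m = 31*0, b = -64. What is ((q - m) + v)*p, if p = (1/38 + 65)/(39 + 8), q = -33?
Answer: -126021/1786 ≈ -70.560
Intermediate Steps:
m = 0
v = -18 (v = (-64 - 1*44)/6 = (-64 - 44)/6 = (1/6)*(-108) = -18)
p = 2471/1786 (p = (1/38 + 65)/47 = (2471/38)*(1/47) = 2471/1786 ≈ 1.3835)
((q - m) + v)*p = ((-33 - 1*0) - 18)*(2471/1786) = ((-33 + 0) - 18)*(2471/1786) = (-33 - 18)*(2471/1786) = -51*2471/1786 = -126021/1786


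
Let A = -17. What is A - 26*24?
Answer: -641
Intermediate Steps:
A - 26*24 = -17 - 26*24 = -17 - 624 = -641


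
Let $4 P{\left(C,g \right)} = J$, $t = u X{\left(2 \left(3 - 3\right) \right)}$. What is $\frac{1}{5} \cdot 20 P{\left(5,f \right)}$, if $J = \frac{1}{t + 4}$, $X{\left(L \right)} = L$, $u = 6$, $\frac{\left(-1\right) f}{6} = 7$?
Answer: $\frac{1}{4} \approx 0.25$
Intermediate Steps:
$f = -42$ ($f = \left(-6\right) 7 = -42$)
$t = 0$ ($t = 6 \cdot 2 \left(3 - 3\right) = 6 \cdot 2 \cdot 0 = 6 \cdot 0 = 0$)
$J = \frac{1}{4}$ ($J = \frac{1}{0 + 4} = \frac{1}{4} \approx 0.25$)
$P{\left(C,g \right)} = \frac{1}{16}$ ($P{\left(C,g \right)} = \frac{1}{4} \cdot \frac{1}{4} = \frac{1}{16}$)
$\frac{1}{5} \cdot 20 P{\left(5,f \right)} = \frac{1}{5} \cdot 20 \cdot \frac{1}{16} = 4 \cdot \frac{1}{16} = \frac{1}{4}$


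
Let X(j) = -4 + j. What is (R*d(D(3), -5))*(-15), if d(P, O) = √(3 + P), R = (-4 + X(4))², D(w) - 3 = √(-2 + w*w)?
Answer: -240*√(6 + √7) ≈ -705.69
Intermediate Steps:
D(w) = 3 + √(-2 + w²) (D(w) = 3 + √(-2 + w*w) = 3 + √(-2 + w²))
R = 16 (R = (-4 + (-4 + 4))² = (-4 + 0)² = (-4)² = 16)
(R*d(D(3), -5))*(-15) = (16*√(3 + (3 + √(-2 + 3²))))*(-15) = (16*√(3 + (3 + √(-2 + 9))))*(-15) = (16*√(3 + (3 + √7)))*(-15) = (16*√(6 + √7))*(-15) = -240*√(6 + √7)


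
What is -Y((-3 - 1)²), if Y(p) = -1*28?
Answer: 28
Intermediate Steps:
Y(p) = -28
-Y((-3 - 1)²) = -1*(-28) = 28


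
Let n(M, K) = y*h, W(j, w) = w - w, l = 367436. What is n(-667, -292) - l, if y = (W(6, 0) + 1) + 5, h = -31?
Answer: -367622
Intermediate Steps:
W(j, w) = 0
y = 6 (y = (0 + 1) + 5 = 1 + 5 = 6)
n(M, K) = -186 (n(M, K) = 6*(-31) = -186)
n(-667, -292) - l = -186 - 1*367436 = -186 - 367436 = -367622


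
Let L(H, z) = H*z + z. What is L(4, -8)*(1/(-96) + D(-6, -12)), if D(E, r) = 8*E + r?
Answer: 28805/12 ≈ 2400.4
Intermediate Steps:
L(H, z) = z + H*z
D(E, r) = r + 8*E
L(4, -8)*(1/(-96) + D(-6, -12)) = (-8*(1 + 4))*(1/(-96) + (-12 + 8*(-6))) = (-8*5)*(-1/96 + (-12 - 48)) = -40*(-1/96 - 60) = -40*(-5761/96) = 28805/12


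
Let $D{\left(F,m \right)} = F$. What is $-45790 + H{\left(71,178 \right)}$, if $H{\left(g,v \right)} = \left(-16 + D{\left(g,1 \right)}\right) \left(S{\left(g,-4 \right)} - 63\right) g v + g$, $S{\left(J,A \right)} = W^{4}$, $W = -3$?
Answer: $12465901$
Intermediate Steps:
$S{\left(J,A \right)} = 81$ ($S{\left(J,A \right)} = \left(-3\right)^{4} = 81$)
$H{\left(g,v \right)} = g + g v \left(-288 + 18 g\right)$ ($H{\left(g,v \right)} = \left(-16 + g\right) \left(81 - 63\right) g v + g = \left(-16 + g\right) 18 g v + g = \left(-288 + 18 g\right) g v + g = g \left(-288 + 18 g\right) v + g = g v \left(-288 + 18 g\right) + g = g + g v \left(-288 + 18 g\right)$)
$-45790 + H{\left(71,178 \right)} = -45790 + 71 \left(1 - 51264 + 18 \cdot 71 \cdot 178\right) = -45790 + 71 \left(1 - 51264 + 227484\right) = -45790 + 71 \cdot 176221 = -45790 + 12511691 = 12465901$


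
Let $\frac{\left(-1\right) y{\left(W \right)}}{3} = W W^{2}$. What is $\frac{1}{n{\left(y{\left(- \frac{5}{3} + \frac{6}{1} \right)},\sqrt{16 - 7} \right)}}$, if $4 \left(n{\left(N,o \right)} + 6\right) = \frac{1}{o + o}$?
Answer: $- \frac{24}{143} \approx -0.16783$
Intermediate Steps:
$y{\left(W \right)} = - 3 W^{3}$ ($y{\left(W \right)} = - 3 W W^{2} = - 3 W^{3}$)
$n{\left(N,o \right)} = -6 + \frac{1}{8 o}$ ($n{\left(N,o \right)} = -6 + \frac{1}{4 \left(o + o\right)} = -6 + \frac{1}{4 \cdot 2 o} = -6 + \frac{\frac{1}{2} \frac{1}{o}}{4} = -6 + \frac{1}{8 o}$)
$\frac{1}{n{\left(y{\left(- \frac{5}{3} + \frac{6}{1} \right)},\sqrt{16 - 7} \right)}} = \frac{1}{-6 + \frac{1}{8 \sqrt{16 - 7}}} = \frac{1}{-6 + \frac{1}{8 \sqrt{9}}} = \frac{1}{-6 + \frac{1}{8 \cdot 3}} = \frac{1}{-6 + \frac{1}{8} \cdot \frac{1}{3}} = \frac{1}{-6 + \frac{1}{24}} = \frac{1}{- \frac{143}{24}} = - \frac{24}{143}$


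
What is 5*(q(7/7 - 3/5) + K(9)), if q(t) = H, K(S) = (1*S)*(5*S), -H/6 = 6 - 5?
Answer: 1995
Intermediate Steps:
H = -6 (H = -6*(6 - 5) = -6*1 = -6)
K(S) = 5*S² (K(S) = S*(5*S) = 5*S²)
q(t) = -6
5*(q(7/7 - 3/5) + K(9)) = 5*(-6 + 5*9²) = 5*(-6 + 5*81) = 5*(-6 + 405) = 5*399 = 1995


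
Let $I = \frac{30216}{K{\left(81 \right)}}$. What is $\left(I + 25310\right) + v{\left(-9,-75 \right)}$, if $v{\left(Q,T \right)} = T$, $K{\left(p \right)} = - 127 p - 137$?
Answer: $\frac{32877428}{1303} \approx 25232.0$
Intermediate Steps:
$K{\left(p \right)} = -137 - 127 p$
$I = - \frac{3777}{1303}$ ($I = \frac{30216}{-137 - 10287} = \frac{30216}{-10424} = 30216 \left(- \frac{1}{10424}\right) = - \frac{3777}{1303} \approx -2.8987$)
$\left(I + 25310\right) + v{\left(-9,-75 \right)} = \left(- \frac{3777}{1303} + 25310\right) - 75 = \frac{32975153}{1303} - 75 = \frac{32877428}{1303}$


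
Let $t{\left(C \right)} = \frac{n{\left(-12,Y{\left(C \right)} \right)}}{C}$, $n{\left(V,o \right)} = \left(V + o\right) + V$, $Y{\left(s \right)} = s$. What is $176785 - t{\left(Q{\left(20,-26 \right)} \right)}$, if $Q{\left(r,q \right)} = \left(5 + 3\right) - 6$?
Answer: $176796$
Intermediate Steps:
$n{\left(V,o \right)} = o + 2 V$
$Q{\left(r,q \right)} = 2$ ($Q{\left(r,q \right)} = 8 - 6 = 2$)
$t{\left(C \right)} = \frac{-24 + C}{C}$ ($t{\left(C \right)} = \frac{C + 2 \left(-12\right)}{C} = \frac{C - 24}{C} = \frac{-24 + C}{C}$)
$176785 - t{\left(Q{\left(20,-26 \right)} \right)} = 176785 - \frac{-24 + 2}{2} = 176785 - \frac{1}{2} \left(-22\right) = 176785 - -11 = 176785 + 11 = 176796$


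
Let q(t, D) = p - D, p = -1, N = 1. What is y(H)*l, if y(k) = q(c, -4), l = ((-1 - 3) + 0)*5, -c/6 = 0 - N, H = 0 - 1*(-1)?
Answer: -60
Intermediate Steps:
H = 1 (H = 0 + 1 = 1)
c = 6 (c = -6*(0 - 1*1) = -6*(0 - 1) = -6*(-1) = 6)
q(t, D) = -1 - D
l = -20 (l = (-4 + 0)*5 = -4*5 = -20)
y(k) = 3 (y(k) = -1 - 1*(-4) = -1 + 4 = 3)
y(H)*l = 3*(-20) = -60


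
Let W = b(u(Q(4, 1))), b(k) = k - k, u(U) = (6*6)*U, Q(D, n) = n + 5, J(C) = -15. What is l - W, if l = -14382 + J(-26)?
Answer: -14397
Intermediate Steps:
Q(D, n) = 5 + n
u(U) = 36*U
b(k) = 0
l = -14397 (l = -14382 - 15 = -14397)
W = 0
l - W = -14397 - 1*0 = -14397 + 0 = -14397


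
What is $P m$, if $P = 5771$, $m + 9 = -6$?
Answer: $-86565$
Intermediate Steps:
$m = -15$ ($m = -9 - 6 = -15$)
$P m = 5771 \left(-15\right) = -86565$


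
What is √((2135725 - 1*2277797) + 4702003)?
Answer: 3*√506659 ≈ 2135.4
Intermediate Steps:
√((2135725 - 1*2277797) + 4702003) = √((2135725 - 2277797) + 4702003) = √(-142072 + 4702003) = √4559931 = 3*√506659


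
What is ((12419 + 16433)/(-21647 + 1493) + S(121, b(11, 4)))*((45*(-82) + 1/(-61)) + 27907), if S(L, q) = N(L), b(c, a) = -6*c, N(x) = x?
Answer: 593302787092/204899 ≈ 2.8956e+6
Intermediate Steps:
S(L, q) = L
((12419 + 16433)/(-21647 + 1493) + S(121, b(11, 4)))*((45*(-82) + 1/(-61)) + 27907) = ((12419 + 16433)/(-21647 + 1493) + 121)*((45*(-82) + 1/(-61)) + 27907) = (28852/(-20154) + 121)*((-3690 - 1/61) + 27907) = (28852*(-1/20154) + 121)*(-225091/61 + 27907) = (-14426/10077 + 121)*(1477236/61) = (1204891/10077)*(1477236/61) = 593302787092/204899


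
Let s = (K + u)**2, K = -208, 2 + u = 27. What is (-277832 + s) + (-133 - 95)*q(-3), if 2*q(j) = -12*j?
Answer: -248447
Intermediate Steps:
q(j) = -6*j (q(j) = (-12*j)/2 = -6*j)
u = 25 (u = -2 + 27 = 25)
s = 33489 (s = (-208 + 25)**2 = (-183)**2 = 33489)
(-277832 + s) + (-133 - 95)*q(-3) = (-277832 + 33489) + (-133 - 95)*(-6*(-3)) = -244343 - 228*18 = -244343 - 4104 = -248447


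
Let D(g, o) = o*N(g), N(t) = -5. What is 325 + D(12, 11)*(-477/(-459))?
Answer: 13660/51 ≈ 267.84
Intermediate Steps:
D(g, o) = -5*o (D(g, o) = o*(-5) = -5*o)
325 + D(12, 11)*(-477/(-459)) = 325 + (-5*11)*(-477/(-459)) = 325 - (-26235)*(-1)/459 = 325 - 55*53/51 = 325 - 2915/51 = 13660/51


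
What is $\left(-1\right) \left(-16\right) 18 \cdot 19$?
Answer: $5472$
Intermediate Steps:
$\left(-1\right) \left(-16\right) 18 \cdot 19 = 16 \cdot 18 \cdot 19 = 288 \cdot 19 = 5472$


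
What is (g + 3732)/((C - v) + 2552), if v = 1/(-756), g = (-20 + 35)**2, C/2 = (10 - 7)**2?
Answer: 2991492/1942921 ≈ 1.5397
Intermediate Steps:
C = 18 (C = 2*(10 - 7)**2 = 2*3**2 = 2*9 = 18)
g = 225 (g = 15**2 = 225)
v = -1/756 ≈ -0.0013228
(g + 3732)/((C - v) + 2552) = (225 + 3732)/((18 - 1*(-1/756)) + 2552) = 3957/((18 + 1/756) + 2552) = 3957/(13609/756 + 2552) = 3957/(1942921/756) = 3957*(756/1942921) = 2991492/1942921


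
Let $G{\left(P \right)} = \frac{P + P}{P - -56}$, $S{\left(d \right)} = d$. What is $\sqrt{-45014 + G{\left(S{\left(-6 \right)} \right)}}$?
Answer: $\frac{2 i \sqrt{281339}}{5} \approx 212.17 i$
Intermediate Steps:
$G{\left(P \right)} = \frac{2 P}{56 + P}$ ($G{\left(P \right)} = \frac{2 P}{P + 56} = \frac{2 P}{56 + P}$)
$\sqrt{-45014 + G{\left(S{\left(-6 \right)} \right)}} = \sqrt{-45014 + 2 \left(-6\right) \frac{1}{56 - 6}} = \sqrt{-45014 + 2 \left(-6\right) \frac{1}{50}} = \sqrt{-45014 - \frac{6}{25}} = \sqrt{- \frac{1125356}{25}} = \frac{2 i \sqrt{281339}}{5}$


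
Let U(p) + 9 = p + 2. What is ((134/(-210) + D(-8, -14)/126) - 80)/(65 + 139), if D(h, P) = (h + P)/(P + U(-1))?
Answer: -50797/128520 ≈ -0.39525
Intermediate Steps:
U(p) = -7 + p (U(p) = -9 + (p + 2) = -9 + (2 + p) = -7 + p)
D(h, P) = (P + h)/(-8 + P) (D(h, P) = (h + P)/(P + (-7 - 1)) = (P + h)/(P - 8) = (P + h)/(-8 + P))
((134/(-210) + D(-8, -14)/126) - 80)/(65 + 139) = ((134/(-210) + ((-14 - 8)/(-8 - 14))/126) - 80)/(65 + 139) = ((134*(-1/210) + (-22/(-22))*(1/126)) - 80)/204 = ((-67/105 - 1/22*(-22)*(1/126)) - 80)*(1/204) = ((-67/105 + 1*(1/126)) - 80)*(1/204) = ((-67/105 + 1/126) - 80)*(1/204) = (-397/630 - 80)*(1/204) = -50797/630*1/204 = -50797/128520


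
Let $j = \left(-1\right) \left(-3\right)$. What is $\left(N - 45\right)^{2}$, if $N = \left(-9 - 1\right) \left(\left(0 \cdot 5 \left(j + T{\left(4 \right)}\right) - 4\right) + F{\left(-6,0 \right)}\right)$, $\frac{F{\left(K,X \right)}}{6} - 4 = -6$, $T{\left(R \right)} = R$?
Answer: $13225$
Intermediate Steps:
$j = 3$
$F{\left(K,X \right)} = -12$ ($F{\left(K,X \right)} = 24 + 6 \left(-6\right) = 24 - 36 = -12$)
$N = 160$ ($N = \left(-9 - 1\right) \left(\left(0 \cdot 5 \left(3 + 4\right) - 4\right) - 12\right) = - 10 \left(\left(0 \cdot 5 \cdot 7 - 4\right) - 12\right) = - 10 \left(\left(0 \cdot 35 - 4\right) - 12\right) = - 10 \left(\left(0 - 4\right) - 12\right) = - 10 \left(-4 - 12\right) = \left(-10\right) \left(-16\right) = 160$)
$\left(N - 45\right)^{2} = \left(160 - 45\right)^{2} = 115^{2} = 13225$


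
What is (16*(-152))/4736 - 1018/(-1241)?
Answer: 14087/45917 ≈ 0.30679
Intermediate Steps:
(16*(-152))/4736 - 1018/(-1241) = -2432*1/4736 - 1018*(-1/1241) = -19/37 + 1018/1241 = 14087/45917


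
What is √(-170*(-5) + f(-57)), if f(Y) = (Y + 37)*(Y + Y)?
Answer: √3130 ≈ 55.946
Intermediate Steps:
f(Y) = 2*Y*(37 + Y) (f(Y) = (37 + Y)*(2*Y) = 2*Y*(37 + Y))
√(-170*(-5) + f(-57)) = √(-170*(-5) + 2*(-57)*(37 - 57)) = √(850 + 2*(-57)*(-20)) = √(850 + 2280) = √3130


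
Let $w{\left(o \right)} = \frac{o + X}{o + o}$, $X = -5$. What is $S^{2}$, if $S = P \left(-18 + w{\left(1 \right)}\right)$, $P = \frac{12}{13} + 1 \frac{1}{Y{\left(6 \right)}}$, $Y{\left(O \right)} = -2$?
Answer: $\frac{12100}{169} \approx 71.598$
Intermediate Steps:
$P = \frac{11}{26}$ ($P = \frac{12}{13} + 1 \frac{1}{-2} = 12 \cdot \frac{1}{13} + 1 \left(- \frac{1}{2}\right) = \frac{12}{13} - \frac{1}{2} = \frac{11}{26} \approx 0.42308$)
$w{\left(o \right)} = \frac{-5 + o}{2 o}$ ($w{\left(o \right)} = \frac{o - 5}{o + o} = \frac{-5 + o}{2 o}$)
$S = - \frac{110}{13}$ ($S = \frac{11 \left(-18 + \frac{-5 + 1}{2 \cdot 1}\right)}{26} = \frac{11 \left(-18 + \frac{1}{2} \cdot 1 \left(-4\right)\right)}{26} = \frac{11 \left(-18 - 2\right)}{26} = \frac{11}{26} \left(-20\right) = - \frac{110}{13} \approx -8.4615$)
$S^{2} = \left(- \frac{110}{13}\right)^{2} = \frac{12100}{169}$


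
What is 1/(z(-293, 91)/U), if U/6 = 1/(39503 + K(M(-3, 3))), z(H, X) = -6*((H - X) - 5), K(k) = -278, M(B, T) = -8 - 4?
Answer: 1/15258525 ≈ 6.5537e-8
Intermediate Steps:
M(B, T) = -12
z(H, X) = 30 - 6*H + 6*X (z(H, X) = -6*(-5 + H - X) = 30 - 6*H + 6*X)
U = 2/13075 (U = 6/(39503 - 278) = 6/39225 = 6*(1/39225) = 2/13075 ≈ 0.00015296)
1/(z(-293, 91)/U) = 1/((30 - 6*(-293) + 6*91)/(2/13075)) = 1/((30 + 1758 + 546)*(13075/2)) = 1/(2334*(13075/2)) = 1/15258525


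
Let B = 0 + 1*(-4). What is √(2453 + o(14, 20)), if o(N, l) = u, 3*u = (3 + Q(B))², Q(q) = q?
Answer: 8*√345/3 ≈ 49.531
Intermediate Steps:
B = -4 (B = 0 - 4 = -4)
u = ⅓ (u = (3 - 4)²/3 = (⅓)*(-1)² = (⅓)*1 = ⅓ ≈ 0.33333)
o(N, l) = ⅓
√(2453 + o(14, 20)) = √(2453 + ⅓) = √(7360/3) = 8*√345/3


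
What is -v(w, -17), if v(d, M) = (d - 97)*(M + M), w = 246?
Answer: 5066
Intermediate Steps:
v(d, M) = 2*M*(-97 + d) (v(d, M) = (-97 + d)*(2*M) = 2*M*(-97 + d))
-v(w, -17) = -2*(-17)*(-97 + 246) = -2*(-17)*149 = -1*(-5066) = 5066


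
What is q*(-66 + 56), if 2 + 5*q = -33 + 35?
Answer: 0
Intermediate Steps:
q = 0 (q = -2/5 + (-33 + 35)/5 = -2/5 + (1/5)*2 = -2/5 + 2/5 = 0)
q*(-66 + 56) = 0*(-66 + 56) = 0*(-10) = 0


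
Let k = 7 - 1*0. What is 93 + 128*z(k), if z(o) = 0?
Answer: 93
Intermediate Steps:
k = 7 (k = 7 + 0 = 7)
93 + 128*z(k) = 93 + 128*0 = 93 + 0 = 93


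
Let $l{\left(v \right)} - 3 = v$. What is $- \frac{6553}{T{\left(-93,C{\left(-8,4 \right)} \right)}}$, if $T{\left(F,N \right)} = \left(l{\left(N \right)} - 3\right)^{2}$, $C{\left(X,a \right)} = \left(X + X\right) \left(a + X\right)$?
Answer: $- \frac{6553}{4096} \approx -1.5999$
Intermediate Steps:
$l{\left(v \right)} = 3 + v$
$C{\left(X,a \right)} = 2 X \left(X + a\right)$
$T{\left(F,N \right)} = N^{2}$ ($T{\left(F,N \right)} = \left(\left(3 + N\right) - 3\right)^{2} = N^{2}$)
$- \frac{6553}{T{\left(-93,C{\left(-8,4 \right)} \right)}} = - \frac{6553}{\left(2 \left(-8\right) \left(-8 + 4\right)\right)^{2}} = - \frac{6553}{\left(2 \left(-8\right) \left(-4\right)\right)^{2}} = - \frac{6553}{64^{2}} = - \frac{6553}{4096}$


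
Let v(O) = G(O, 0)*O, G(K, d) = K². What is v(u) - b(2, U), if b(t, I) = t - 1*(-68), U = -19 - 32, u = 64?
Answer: 262074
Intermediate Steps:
U = -51
v(O) = O³ (v(O) = O²*O = O³)
b(t, I) = 68 + t (b(t, I) = t + 68 = 68 + t)
v(u) - b(2, U) = 64³ - (68 + 2) = 262144 - 1*70 = 262144 - 70 = 262074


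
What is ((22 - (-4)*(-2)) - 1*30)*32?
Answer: -512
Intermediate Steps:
((22 - (-4)*(-2)) - 1*30)*32 = ((22 - 1*8) - 30)*32 = ((22 - 8) - 30)*32 = (14 - 30)*32 = -16*32 = -512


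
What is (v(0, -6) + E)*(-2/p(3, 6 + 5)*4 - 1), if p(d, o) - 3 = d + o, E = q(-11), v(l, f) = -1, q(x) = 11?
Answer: -250/17 ≈ -14.706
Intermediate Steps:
E = 11
p(d, o) = 3 + d + o (p(d, o) = 3 + (d + o) = 3 + d + o)
(v(0, -6) + E)*(-2/p(3, 6 + 5)*4 - 1) = (-1 + 11)*(-2/(3 + 3 + (6 + 5))*4 - 1) = 10*(-2/(3 + 3 + 11)*4 - 1) = 10*(-2/17*4 - 1) = 10*(-8/17 - 1) = 10*(-25/17) = -250/17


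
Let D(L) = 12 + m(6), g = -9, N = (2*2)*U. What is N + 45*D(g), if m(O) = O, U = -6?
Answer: 786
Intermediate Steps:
N = -24 (N = (2*2)*(-6) = 4*(-6) = -24)
D(L) = 18 (D(L) = 12 + 6 = 18)
N + 45*D(g) = -24 + 45*18 = -24 + 810 = 786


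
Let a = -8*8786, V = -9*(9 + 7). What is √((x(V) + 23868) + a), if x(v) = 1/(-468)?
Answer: I*√282419293/78 ≈ 215.45*I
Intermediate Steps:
V = -144 (V = -9*16 = -144)
x(v) = -1/468
a = -70288
√((x(V) + 23868) + a) = √((-1/468 + 23868) - 70288) = √(11170223/468 - 70288) = √(-21724561/468) = I*√282419293/78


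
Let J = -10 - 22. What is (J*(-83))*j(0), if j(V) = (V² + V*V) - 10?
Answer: -26560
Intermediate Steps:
J = -32
j(V) = -10 + 2*V² (j(V) = (V² + V²) - 10 = 2*V² - 10 = -10 + 2*V²)
(J*(-83))*j(0) = (-32*(-83))*(-10 + 2*0²) = 2656*(-10 + 2*0) = 2656*(-10 + 0) = 2656*(-10) = -26560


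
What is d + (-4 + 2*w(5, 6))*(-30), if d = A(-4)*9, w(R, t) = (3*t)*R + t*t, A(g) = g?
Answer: -7476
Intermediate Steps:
w(R, t) = t² + 3*R*t (w(R, t) = 3*R*t + t² = t² + 3*R*t)
d = -36 (d = -4*9 = -36)
d + (-4 + 2*w(5, 6))*(-30) = -36 + (-4 + 2*(6*(6 + 3*5)))*(-30) = -36 + (-4 + 2*(6*(6 + 15)))*(-30) = -36 + (-4 + 2*(6*21))*(-30) = -36 + (-4 + 2*126)*(-30) = -36 + (-4 + 252)*(-30) = -36 + 248*(-30) = -36 - 7440 = -7476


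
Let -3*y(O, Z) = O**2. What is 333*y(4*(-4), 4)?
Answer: -28416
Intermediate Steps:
y(O, Z) = -O**2/3
333*y(4*(-4), 4) = 333*(-(4*(-4))**2/3) = 333*(-1/3*(-16)**2) = 333*(-1/3*256) = 333*(-256/3) = -28416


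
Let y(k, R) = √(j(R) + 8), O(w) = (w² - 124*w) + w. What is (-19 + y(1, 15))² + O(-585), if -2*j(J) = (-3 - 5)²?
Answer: 414517 - 76*I*√6 ≈ 4.1452e+5 - 186.16*I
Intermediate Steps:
j(J) = -32 (j(J) = -(-3 - 5)²/2 = -½*(-8)² = -½*64 = -32)
O(w) = w² - 123*w
y(k, R) = 2*I*√6 (y(k, R) = √(-32 + 8) = √(-24) = 2*I*√6)
(-19 + y(1, 15))² + O(-585) = (-19 + 2*I*√6)² - 585*(-123 - 585) = (-19 + 2*I*√6)² - 585*(-708) = (-19 + 2*I*√6)² + 414180 = 414180 + (-19 + 2*I*√6)²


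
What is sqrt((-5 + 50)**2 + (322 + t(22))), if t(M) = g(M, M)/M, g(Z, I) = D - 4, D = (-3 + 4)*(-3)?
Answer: sqrt(1135794)/22 ≈ 48.443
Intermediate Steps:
D = -3 (D = 1*(-3) = -3)
g(Z, I) = -7 (g(Z, I) = -3 - 4 = -7)
t(M) = -7/M
sqrt((-5 + 50)**2 + (322 + t(22))) = sqrt((-5 + 50)**2 + (322 - 7/22)) = sqrt(45**2 + (322 - 7*1/22)) = sqrt(2025 + (322 - 7/22)) = sqrt(2025 + 7077/22) = sqrt(51627/22) = sqrt(1135794)/22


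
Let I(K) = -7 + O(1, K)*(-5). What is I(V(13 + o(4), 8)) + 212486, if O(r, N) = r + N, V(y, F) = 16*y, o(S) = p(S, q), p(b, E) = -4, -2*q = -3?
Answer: 211754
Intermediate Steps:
q = 3/2 (q = -½*(-3) = 3/2 ≈ 1.5000)
o(S) = -4
O(r, N) = N + r
I(K) = -12 - 5*K (I(K) = -7 + (K + 1)*(-5) = -7 + (1 + K)*(-5) = -7 + (-5 - 5*K) = -12 - 5*K)
I(V(13 + o(4), 8)) + 212486 = (-12 - 80*(13 - 4)) + 212486 = (-12 - 80*9) + 212486 = (-12 - 5*144) + 212486 = (-12 - 720) + 212486 = -732 + 212486 = 211754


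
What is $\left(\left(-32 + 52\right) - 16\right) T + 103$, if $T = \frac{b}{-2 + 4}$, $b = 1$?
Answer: $105$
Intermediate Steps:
$T = \frac{1}{2}$ ($T = \frac{1}{-2 + 4} \cdot 1 = \frac{1}{2} \cdot 1 = \frac{1}{2} \approx 0.5$)
$\left(\left(-32 + 52\right) - 16\right) T + 103 = \left(\left(-32 + 52\right) - 16\right) \frac{1}{2} + 103 = \left(20 - 16\right) \frac{1}{2} + 103 = 4 \cdot \frac{1}{2} + 103 = 2 + 103 = 105$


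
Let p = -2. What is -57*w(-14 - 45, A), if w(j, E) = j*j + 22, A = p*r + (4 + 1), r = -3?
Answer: -199671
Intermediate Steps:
A = 11 (A = -2*(-3) + (4 + 1) = 6 + 5 = 11)
w(j, E) = 22 + j**2 (w(j, E) = j**2 + 22 = 22 + j**2)
-57*w(-14 - 45, A) = -57*(22 + (-14 - 45)**2) = -57*(22 + (-59)**2) = -57*(22 + 3481) = -57*3503 = -199671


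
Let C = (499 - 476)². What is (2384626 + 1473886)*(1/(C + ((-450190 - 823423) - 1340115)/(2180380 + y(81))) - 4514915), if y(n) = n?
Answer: -2864113133718506525664/164407163 ≈ -1.7421e+13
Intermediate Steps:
C = 529 (C = 23² = 529)
(2384626 + 1473886)*(1/(C + ((-450190 - 823423) - 1340115)/(2180380 + y(81))) - 4514915) = (2384626 + 1473886)*(1/(529 + ((-450190 - 823423) - 1340115)/(2180380 + 81)) - 4514915) = 3858512*(1/(529 + (-1273613 - 1340115)/2180461) - 4514915) = 3858512*(1/(529 - 2613728*1/2180461) - 4514915) = 3858512*(1/(529 - 2613728/2180461) - 4514915) = 3858512*(1/(1150850141/2180461) - 4514915) = 3858512*(2180461/1150850141 - 4514915) = 3858512*(-5195990562172554/1150850141) = -2864113133718506525664/164407163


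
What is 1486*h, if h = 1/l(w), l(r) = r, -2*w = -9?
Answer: 2972/9 ≈ 330.22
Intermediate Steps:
w = 9/2 (w = -½*(-9) = 9/2 ≈ 4.5000)
h = 2/9 (h = 1/(9/2) = 2/9 ≈ 0.22222)
1486*h = 1486*(2/9) = 2972/9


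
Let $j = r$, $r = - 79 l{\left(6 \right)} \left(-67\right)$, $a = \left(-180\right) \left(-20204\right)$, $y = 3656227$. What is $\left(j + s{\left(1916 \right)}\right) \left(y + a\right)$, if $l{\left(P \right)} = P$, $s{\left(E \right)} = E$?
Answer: $245582697278$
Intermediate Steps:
$a = 3636720$
$r = 31758$ ($r = \left(-79\right) 6 \left(-67\right) = \left(-474\right) \left(-67\right) = 31758$)
$j = 31758$
$\left(j + s{\left(1916 \right)}\right) \left(y + a\right) = \left(31758 + 1916\right) \left(3656227 + 3636720\right) = 33674 \cdot 7292947 = 245582697278$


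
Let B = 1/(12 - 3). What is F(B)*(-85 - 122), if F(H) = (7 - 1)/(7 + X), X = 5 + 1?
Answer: -1242/13 ≈ -95.538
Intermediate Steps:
X = 6
B = 1/9 ≈ 0.11111
F(H) = 6/13 (F(H) = (7 - 1)/(7 + 6) = 6/13)
F(B)*(-85 - 122) = 6*(-85 - 122)/13 = (6/13)*(-207) = -1242/13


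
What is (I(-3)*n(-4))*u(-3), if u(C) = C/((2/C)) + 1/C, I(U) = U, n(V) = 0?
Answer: 0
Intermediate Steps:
u(C) = 1/C + C²/2 (u(C) = C*(C/2) + 1/C = C²/2 + 1/C = 1/C + C²/2)
(I(-3)*n(-4))*u(-3) = (-3*0)*((½)*(2 + (-3)³)/(-3)) = 0*((½)*(-⅓)*(2 - 27)) = 0*((½)*(-⅓)*(-25)) = 0*(25/6) = 0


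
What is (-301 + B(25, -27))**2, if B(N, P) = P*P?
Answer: 183184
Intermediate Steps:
B(N, P) = P**2
(-301 + B(25, -27))**2 = (-301 + (-27)**2)**2 = (-301 + 729)**2 = 428**2 = 183184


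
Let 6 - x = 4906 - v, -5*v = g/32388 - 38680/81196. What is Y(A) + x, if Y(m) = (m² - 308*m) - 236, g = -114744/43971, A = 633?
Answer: 2416134989284498063/12045196104855 ≈ 2.0059e+5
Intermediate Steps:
g = -38248/14657 (g = -114744*1/43971 = -38248/14657 ≈ -2.6095)
v = 1147807738468/12045196104855 (v = -(-38248/14657/32388 - 38680/81196)/5 = -(-38248/14657*1/32388 - 38680*1/81196)/5 = -(-9562/118677729 - 9670/20299)/5 = -⅕*(-1147807738468/2409039220971) = 1147807738468/12045196104855 ≈ 0.095292)
x = -59020313106051032/12045196104855 (x = 6 - (4906 - 1*1147807738468/12045196104855) = 6 - (4906 - 1147807738468/12045196104855) = 6 - 1*59092584282680162/12045196104855 = 6 - 59092584282680162/12045196104855 = -59020313106051032/12045196104855 ≈ -4899.9)
Y(m) = -236 + m² - 308*m
Y(A) + x = (-236 + 633² - 308*633) - 59020313106051032/12045196104855 = (-236 + 400689 - 194964) - 59020313106051032/12045196104855 = 205489 - 59020313106051032/12045196104855 = 2416134989284498063/12045196104855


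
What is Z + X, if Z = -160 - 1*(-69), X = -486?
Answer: -577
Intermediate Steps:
Z = -91 (Z = -160 + 69 = -91)
Z + X = -91 - 486 = -577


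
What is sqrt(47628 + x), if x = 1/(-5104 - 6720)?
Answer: sqrt(416170415069)/2956 ≈ 218.24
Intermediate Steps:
x = -1/11824 (x = 1/(-11824) = -1/11824 ≈ -8.4574e-5)
sqrt(47628 + x) = sqrt(47628 - 1/11824) = sqrt(563153471/11824) = sqrt(416170415069)/2956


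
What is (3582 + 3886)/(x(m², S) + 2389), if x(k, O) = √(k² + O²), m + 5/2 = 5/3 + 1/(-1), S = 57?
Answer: 23122003392/7392462671 - 268848*√4225345/7392462671 ≈ 3.0530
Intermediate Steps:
m = -11/6 (m = -5/2 + (5/3 + 1/(-1)) = -5/2 + (5*(⅓) + 1*(-1)) = -5/2 + (5/3 - 1) = -5/2 + ⅔ = -11/6 ≈ -1.8333)
x(k, O) = √(O² + k²)
(3582 + 3886)/(x(m², S) + 2389) = (3582 + 3886)/(√(57² + ((-11/6)²)²) + 2389) = 7468/(√(3249 + (121/36)²) + 2389) = 7468/(√(3249 + 14641/1296) + 2389) = 7468/(√(4225345/1296) + 2389) = 7468/(√4225345/36 + 2389) = 7468/(2389 + √4225345/36)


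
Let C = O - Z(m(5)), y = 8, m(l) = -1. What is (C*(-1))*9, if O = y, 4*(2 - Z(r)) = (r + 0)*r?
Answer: -225/4 ≈ -56.250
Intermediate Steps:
Z(r) = 2 - r²/4 (Z(r) = 2 - (r + 0)*r/4 = 2 - r*r/4 = 2 - r²/4)
O = 8
C = 25/4 (C = 8 - (2 - ¼*(-1)²) = 8 - (2 - ¼*1) = 8 - (2 - ¼) = 8 - 1*7/4 = 8 - 7/4 = 25/4 ≈ 6.2500)
(C*(-1))*9 = ((25/4)*(-1))*9 = -25/4*9 = -225/4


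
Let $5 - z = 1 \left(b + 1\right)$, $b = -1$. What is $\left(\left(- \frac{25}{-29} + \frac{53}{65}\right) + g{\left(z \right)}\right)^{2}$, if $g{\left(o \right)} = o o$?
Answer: $\frac{2528782369}{3553225} \approx 711.69$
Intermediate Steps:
$z = 5$ ($z = 5 - 1 \left(-1 + 1\right) = 5 - 1 \cdot 0 = 5 - 0 = 5 + 0 = 5$)
$g{\left(o \right)} = o^{2}$
$\left(\left(- \frac{25}{-29} + \frac{53}{65}\right) + g{\left(z \right)}\right)^{2} = \left(\left(- \frac{25}{-29} + \frac{53}{65}\right) + 5^{2}\right)^{2} = \left(\left(\left(-25\right) \left(- \frac{1}{29}\right) + 53 \cdot \frac{1}{65}\right) + 25\right)^{2} = \left(\left(\frac{25}{29} + \frac{53}{65}\right) + 25\right)^{2} = \left(\frac{3162}{1885} + 25\right)^{2} = \left(\frac{50287}{1885}\right)^{2} = \frac{2528782369}{3553225}$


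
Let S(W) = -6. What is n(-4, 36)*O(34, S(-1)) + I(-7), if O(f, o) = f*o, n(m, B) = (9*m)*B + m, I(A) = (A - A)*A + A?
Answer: 265193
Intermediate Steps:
I(A) = A (I(A) = 0*A + A = 0 + A = A)
n(m, B) = m + 9*B*m (n(m, B) = 9*B*m + m = m + 9*B*m)
n(-4, 36)*O(34, S(-1)) + I(-7) = (-4*(1 + 9*36))*(34*(-6)) - 7 = -4*(1 + 324)*(-204) - 7 = -4*325*(-204) - 7 = -1300*(-204) - 7 = 265200 - 7 = 265193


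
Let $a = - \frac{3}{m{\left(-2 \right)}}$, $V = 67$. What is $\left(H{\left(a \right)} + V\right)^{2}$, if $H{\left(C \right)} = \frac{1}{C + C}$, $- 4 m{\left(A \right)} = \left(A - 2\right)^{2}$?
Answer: $\frac{41209}{9} \approx 4578.8$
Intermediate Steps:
$m{\left(A \right)} = - \frac{\left(-2 + A\right)^{2}}{4}$ ($m{\left(A \right)} = - \frac{\left(A - 2\right)^{2}}{4} = - \frac{\left(-2 + A\right)^{2}}{4}$)
$a = \frac{3}{4}$ ($a = - \frac{3}{\left(- \frac{1}{4}\right) \left(-2 - 2\right)^{2}} = - \frac{3}{\left(- \frac{1}{4}\right) \left(-4\right)^{2}} = - \frac{3}{\left(- \frac{1}{4}\right) 16} = - \frac{3}{-4} = \left(-3\right) \left(- \frac{1}{4}\right) = \frac{3}{4} \approx 0.75$)
$H{\left(C \right)} = \frac{1}{2 C}$
$\left(H{\left(a \right)} + V\right)^{2} = \left(\frac{1}{2 \cdot \frac{3}{4}} + 67\right)^{2} = \left(\frac{1}{2} \cdot \frac{4}{3} + 67\right)^{2} = \left(\frac{2}{3} + 67\right)^{2} = \left(\frac{203}{3}\right)^{2} = \frac{41209}{9}$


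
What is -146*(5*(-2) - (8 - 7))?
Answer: 1606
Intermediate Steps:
-146*(5*(-2) - (8 - 7)) = -146*(-10 - 1*1) = -146*(-10 - 1) = -146*(-11) = 1606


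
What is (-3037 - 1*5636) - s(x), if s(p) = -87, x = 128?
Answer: -8586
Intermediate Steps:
(-3037 - 1*5636) - s(x) = (-3037 - 1*5636) - 1*(-87) = (-3037 - 5636) + 87 = -8673 + 87 = -8586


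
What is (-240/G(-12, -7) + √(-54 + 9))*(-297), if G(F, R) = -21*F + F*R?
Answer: 1485/7 - 891*I*√5 ≈ 212.14 - 1992.3*I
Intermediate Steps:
(-240/G(-12, -7) + √(-54 + 9))*(-297) = (-240*(-1/(12*(-21 - 7))) + √(-54 + 9))*(-297) = (-240/((-12*(-28))) + √(-45))*(-297) = (-240/336 + 3*I*√5)*(-297) = (-240*1/336 + 3*I*√5)*(-297) = (-5/7 + 3*I*√5)*(-297) = 1485/7 - 891*I*√5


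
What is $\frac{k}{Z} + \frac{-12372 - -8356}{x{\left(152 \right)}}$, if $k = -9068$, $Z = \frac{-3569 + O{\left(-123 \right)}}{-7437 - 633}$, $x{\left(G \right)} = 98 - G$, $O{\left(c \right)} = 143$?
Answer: $- \frac{328157852}{15417} \approx -21285.0$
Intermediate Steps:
$Z = \frac{571}{1345}$ ($Z = \frac{-3569 + 143}{-7437 - 633} = - \frac{3426}{-8070} = \left(-3426\right) \left(- \frac{1}{8070}\right) = \frac{571}{1345} \approx 0.42454$)
$\frac{k}{Z} + \frac{-12372 - -8356}{x{\left(152 \right)}} = - \frac{9068}{\frac{571}{1345}} + \frac{-12372 - -8356}{98 - 152} = \left(-9068\right) \frac{1345}{571} + \frac{-12372 + 8356}{98 - 152} = - \frac{12196460}{571} - \frac{4016}{-54} = - \frac{12196460}{571} - - \frac{2008}{27} = - \frac{12196460}{571} + \frac{2008}{27} = - \frac{328157852}{15417}$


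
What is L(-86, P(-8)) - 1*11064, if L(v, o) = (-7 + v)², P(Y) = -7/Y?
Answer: -2415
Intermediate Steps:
L(-86, P(-8)) - 1*11064 = (-7 - 86)² - 1*11064 = (-93)² - 11064 = 8649 - 11064 = -2415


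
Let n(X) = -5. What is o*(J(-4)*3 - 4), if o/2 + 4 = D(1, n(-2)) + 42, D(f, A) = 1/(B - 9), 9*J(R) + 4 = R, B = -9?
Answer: -13660/27 ≈ -505.93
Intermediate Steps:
J(R) = -4/9 + R/9
D(f, A) = -1/18 (D(f, A) = 1/(-9 - 9) = 1/(-18) = -1/18)
o = 683/9 (o = -8 + 2*(-1/18 + 42) = -8 + 2*(755/18) = -8 + 755/9 = 683/9 ≈ 75.889)
o*(J(-4)*3 - 4) = 683*((-4/9 + (⅑)*(-4))*3 - 4)/9 = 683*((-4/9 - 4/9)*3 - 4)/9 = 683*(-8/9*3 - 4)/9 = 683*(-8/3 - 4)/9 = (683/9)*(-20/3) = -13660/27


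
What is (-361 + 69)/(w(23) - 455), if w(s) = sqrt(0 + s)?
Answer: 66430/103501 + 146*sqrt(23)/103501 ≈ 0.64859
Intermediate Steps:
w(s) = sqrt(s)
(-361 + 69)/(w(23) - 455) = (-361 + 69)/(sqrt(23) - 455) = -292/(-455 + sqrt(23))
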